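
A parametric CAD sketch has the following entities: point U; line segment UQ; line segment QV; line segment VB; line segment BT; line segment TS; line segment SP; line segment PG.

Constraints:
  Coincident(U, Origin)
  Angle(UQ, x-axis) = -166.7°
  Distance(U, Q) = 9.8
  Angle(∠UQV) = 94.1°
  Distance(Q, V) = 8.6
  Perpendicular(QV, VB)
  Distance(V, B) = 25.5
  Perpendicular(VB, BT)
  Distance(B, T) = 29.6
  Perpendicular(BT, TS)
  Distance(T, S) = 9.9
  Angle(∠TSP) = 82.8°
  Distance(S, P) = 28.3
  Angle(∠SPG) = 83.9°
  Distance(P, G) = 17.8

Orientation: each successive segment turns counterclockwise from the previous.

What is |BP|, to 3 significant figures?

6.53

U is at the origin; UQ runs at -166.7° with length 9.8, so Q = (-9.54, -2.25). ∠UQV = 94.1° gives QV at -80.8° from the x-axis; with |QV| = 8.6, V = (-8.16, -10.7). QV ⟂ VB, so VB runs at 9.20°; with |VB| = 25.5, B = (17.0, -6.67). The perpendicularity gives BT at right angles to VB, so BT runs at 99.2°; with |BT| = 29.6, T = (12.3, 22.6). The perpendicularity gives TS at right angles to BT, so TS runs at -171°; with |TS| = 9.9, S = (2.50, 21.0). ∠TSP = 82.8° gives SP at -73.6° from the x-axis; with |SP| = 28.3, P = (10.5, -6.18). Then |BP| = |P − B| = 6.53.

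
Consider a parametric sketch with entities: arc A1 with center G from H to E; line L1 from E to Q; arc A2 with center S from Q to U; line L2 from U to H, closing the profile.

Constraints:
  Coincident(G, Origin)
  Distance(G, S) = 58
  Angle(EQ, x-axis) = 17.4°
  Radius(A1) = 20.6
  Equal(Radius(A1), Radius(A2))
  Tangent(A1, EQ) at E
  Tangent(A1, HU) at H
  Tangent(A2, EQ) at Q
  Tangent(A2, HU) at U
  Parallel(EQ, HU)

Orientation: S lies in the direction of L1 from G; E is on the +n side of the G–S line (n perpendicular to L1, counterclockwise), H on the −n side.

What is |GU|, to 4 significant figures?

61.55

Tangency of A1 to both parallel lines with radius 20.6 puts E and H at G ± 20.6·n: E = (-6.160, 19.66), H = (6.160, -19.66). Equal radii place Q and U the same way about S: Q = S + 20.6·n = (49.19, 37.00), U = S − 20.6·n = (61.51, -2.313). Then |GU| = |U − G| = 61.55.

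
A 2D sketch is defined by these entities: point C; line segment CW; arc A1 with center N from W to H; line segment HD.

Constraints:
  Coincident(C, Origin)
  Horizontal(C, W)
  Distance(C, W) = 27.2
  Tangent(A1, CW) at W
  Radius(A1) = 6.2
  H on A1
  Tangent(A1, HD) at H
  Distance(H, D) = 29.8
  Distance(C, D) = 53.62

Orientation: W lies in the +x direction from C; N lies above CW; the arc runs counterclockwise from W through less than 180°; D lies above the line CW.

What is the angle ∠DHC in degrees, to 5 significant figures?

116.18°

C is at the origin; C and W share the same y with |CW| = 27.2 and W on the +x side, so W = (27.200, 0.0000). A1 meets CW tangentially, so NW is at right angles to CW, so N = W + (0, 6.2) = (27.200, 6.2000). Since NH ⟂ HD (tangency), |ND| = √(6.2² + 29.8²) = 30.438 regardless of where H sits on A1. So D lies on both circle(C, 53.62) and circle(N, 30.438); the above-CW intersection is D = (42.749, 32.367). H is the foot of the tangent from D: H = (33.063, 4.1848).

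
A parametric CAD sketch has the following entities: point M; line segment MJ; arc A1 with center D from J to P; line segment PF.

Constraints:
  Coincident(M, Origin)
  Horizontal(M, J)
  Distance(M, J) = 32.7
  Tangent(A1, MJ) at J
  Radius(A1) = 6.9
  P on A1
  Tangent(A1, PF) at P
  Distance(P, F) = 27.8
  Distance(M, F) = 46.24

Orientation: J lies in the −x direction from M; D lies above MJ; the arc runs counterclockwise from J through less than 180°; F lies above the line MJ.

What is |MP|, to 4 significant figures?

27.04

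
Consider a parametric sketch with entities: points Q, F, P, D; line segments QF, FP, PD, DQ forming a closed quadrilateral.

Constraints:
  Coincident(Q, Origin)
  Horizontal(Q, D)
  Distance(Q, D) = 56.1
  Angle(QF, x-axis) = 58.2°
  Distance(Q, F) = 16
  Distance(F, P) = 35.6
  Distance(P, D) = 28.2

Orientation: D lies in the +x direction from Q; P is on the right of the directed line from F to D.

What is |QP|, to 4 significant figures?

34.22

Q is at the origin; QD is horizontal with |QD| = 56.1 and D in +x, so D = (56.1, 0). QF runs at 58.2° with |QF| = 16.0, so F = (8.431, 13.60). P is determined by |FP| = 35.6 and |PD| = 28.2 together: it lies at the intersection of circle(F, 35.6) and circle(D, 28.2). With |FD| = 49.57, the foot of the radical line on FD is 29.55 from F and the perpendicular offset is √(35.6² − 29.55²) = 19.86. Taking the right-of-FD solution: P = (31.40, -13.60).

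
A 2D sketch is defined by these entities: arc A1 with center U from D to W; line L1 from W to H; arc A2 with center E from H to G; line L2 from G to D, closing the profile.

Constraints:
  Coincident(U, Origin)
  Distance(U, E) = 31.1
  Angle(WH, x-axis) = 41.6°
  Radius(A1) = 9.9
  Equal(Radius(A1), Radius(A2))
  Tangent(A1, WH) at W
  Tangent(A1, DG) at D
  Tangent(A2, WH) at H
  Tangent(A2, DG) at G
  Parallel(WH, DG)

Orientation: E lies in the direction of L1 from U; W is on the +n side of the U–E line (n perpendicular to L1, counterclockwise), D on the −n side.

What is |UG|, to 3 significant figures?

32.6

The slot axis is L1's direction at 41.6°, so u = (cos 41.6°, sin 41.6°) = (0.748, 0.664) and n = (−sin 41.6°, cos 41.6°) = (-0.664, 0.748). U is at the origin and E lies 31.1 along u from U, so E = 31.1·u = (23.3, 20.6). Tangency of A1 to both parallel lines with radius 9.9 puts W and D at U ± 9.9·n: W = (-6.57, 7.40), D = (6.57, -7.40). Equal radii place H and G the same way about E: H = E + 9.9·n = (16.7, 28.1), G = E − 9.9·n = (29.8, 13.2). Then |UG| = |G − U| = 32.6.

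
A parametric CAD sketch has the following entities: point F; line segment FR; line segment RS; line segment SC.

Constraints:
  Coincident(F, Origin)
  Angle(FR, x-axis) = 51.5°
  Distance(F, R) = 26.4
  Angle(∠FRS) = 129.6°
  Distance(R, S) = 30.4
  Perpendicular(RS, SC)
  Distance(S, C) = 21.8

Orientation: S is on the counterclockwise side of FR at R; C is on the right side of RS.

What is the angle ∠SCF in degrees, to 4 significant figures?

48.26°

F is at the origin; FR runs at 51.5° with length 26.4, so R = 26.4·(cos 51.5°, sin 51.5°) = (16.43, 20.66). ∠FRS = 129.6°, so RS runs at 51.5° + (180° − 129.6°) = 101.9° from the x-axis; with |RS| = 30.4, S = R + 30.4·(cos 101.9°, sin 101.9°) = (10.17, 50.41). The perpendicularity gives SC at right angles to RS; with |SC| = 21.8 on the right of RS, C = S + 21.8·(0.9785, 0.2062) = (31.50, 54.90). Then cos ∠SCF = CS·CF / (|CS||CF|), giving 48.26°.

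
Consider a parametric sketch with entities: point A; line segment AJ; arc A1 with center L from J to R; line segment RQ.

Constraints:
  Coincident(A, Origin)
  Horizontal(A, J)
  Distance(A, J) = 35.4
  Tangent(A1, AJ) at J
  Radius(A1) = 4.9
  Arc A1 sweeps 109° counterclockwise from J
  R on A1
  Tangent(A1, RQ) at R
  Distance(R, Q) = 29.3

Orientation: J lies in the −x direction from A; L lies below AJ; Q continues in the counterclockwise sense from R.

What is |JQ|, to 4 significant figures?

34.55

A is at the origin; AJ is horizontal with |AJ| = 35.4 and J on the −x side, so J = (-35.40, 0.000). Since A1 is tangent to AJ there, LJ ⟂ AJ, so L = J + (0, -4.9) = (-35.40, -4.900). On A1, J sits at bearing 90° from L; a 109° counterclockwise sweep puts R at bearing 199°, so R = L + 4.9·(cos 199°, sin 199°) = (-40.03, -6.495). Since A1 is tangent to RQ there, LR ⟂ RQ, so RQ runs along (−sin 199°, cos 199°); with |RQ| = 29.3, Q = (-30.49, -34.20). Then |JQ| = |Q − J| = 34.55.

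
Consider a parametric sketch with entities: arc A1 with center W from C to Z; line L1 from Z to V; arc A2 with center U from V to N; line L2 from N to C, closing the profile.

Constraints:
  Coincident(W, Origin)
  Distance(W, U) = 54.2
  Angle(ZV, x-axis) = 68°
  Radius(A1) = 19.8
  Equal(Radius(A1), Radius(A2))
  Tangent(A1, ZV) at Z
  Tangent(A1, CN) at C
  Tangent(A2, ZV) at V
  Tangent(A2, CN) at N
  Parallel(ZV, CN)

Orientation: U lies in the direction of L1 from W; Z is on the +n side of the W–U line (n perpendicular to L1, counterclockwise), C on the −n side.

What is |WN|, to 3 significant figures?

57.7

Tangency of A1 to both parallel lines with radius 19.8 puts Z and C at W ± 19.8·n: Z = (-18.4, 7.42), C = (18.4, -7.42). Equal radii place V and N the same way about U: V = U + 19.8·n = (1.95, 57.7), N = U − 19.8·n = (38.7, 42.8). Then |WN| = |N − W| = 57.7.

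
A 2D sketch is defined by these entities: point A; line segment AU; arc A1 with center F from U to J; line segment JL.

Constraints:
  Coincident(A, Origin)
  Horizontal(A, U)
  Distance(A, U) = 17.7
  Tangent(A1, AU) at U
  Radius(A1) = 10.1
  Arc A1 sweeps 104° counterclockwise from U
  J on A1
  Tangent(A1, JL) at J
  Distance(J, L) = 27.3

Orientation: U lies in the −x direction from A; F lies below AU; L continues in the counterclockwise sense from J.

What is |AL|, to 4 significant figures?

44.27

On A1, U sits at bearing 90° from F; a 104° counterclockwise sweep puts J at bearing 194°, so J = F + 10.1·(cos 194°, sin 194°) = (-27.50, -12.54). Since A1 is tangent to JL there, FJ ⟂ JL, so JL runs along (−sin 194°, cos 194°); with |JL| = 27.3, L = (-20.90, -39.03). Then |AL| = |L − A| = 44.27.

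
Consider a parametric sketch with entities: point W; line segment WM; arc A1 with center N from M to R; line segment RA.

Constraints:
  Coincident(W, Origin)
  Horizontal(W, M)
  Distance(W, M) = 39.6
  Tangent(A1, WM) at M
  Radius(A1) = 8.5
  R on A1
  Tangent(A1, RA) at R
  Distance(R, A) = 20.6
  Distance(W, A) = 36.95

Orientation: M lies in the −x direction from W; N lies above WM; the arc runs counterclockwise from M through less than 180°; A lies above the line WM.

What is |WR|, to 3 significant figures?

32.0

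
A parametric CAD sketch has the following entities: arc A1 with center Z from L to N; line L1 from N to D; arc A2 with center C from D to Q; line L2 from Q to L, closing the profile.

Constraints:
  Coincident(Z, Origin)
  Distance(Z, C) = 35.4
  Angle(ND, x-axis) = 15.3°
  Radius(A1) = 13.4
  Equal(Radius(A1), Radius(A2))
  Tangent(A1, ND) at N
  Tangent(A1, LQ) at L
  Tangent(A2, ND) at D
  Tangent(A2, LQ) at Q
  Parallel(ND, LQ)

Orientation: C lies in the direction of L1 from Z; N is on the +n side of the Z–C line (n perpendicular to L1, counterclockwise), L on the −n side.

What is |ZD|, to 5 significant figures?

37.851

The slot axis is L1's direction at 15.3°, so u = (cos 15.3°, sin 15.3°) = (0.96456, 0.26387) and n = (−sin 15.3°, cos 15.3°) = (-0.26387, 0.96456). Z is at the origin and C lies 35.4 along u from Z, so C = 35.4·u = (34.145, 9.3411). Tangency of A1 to both parallel lines with radius 13.4 puts N and L at Z ± 13.4·n: N = (-3.5359, 12.925), L = (3.5359, -12.925). Equal radii place D and Q the same way about C: D = C + 13.4·n = (30.609, 22.266), Q = C − 13.4·n = (37.681, -3.5840). Then |ZD| = |D − Z| = 37.851.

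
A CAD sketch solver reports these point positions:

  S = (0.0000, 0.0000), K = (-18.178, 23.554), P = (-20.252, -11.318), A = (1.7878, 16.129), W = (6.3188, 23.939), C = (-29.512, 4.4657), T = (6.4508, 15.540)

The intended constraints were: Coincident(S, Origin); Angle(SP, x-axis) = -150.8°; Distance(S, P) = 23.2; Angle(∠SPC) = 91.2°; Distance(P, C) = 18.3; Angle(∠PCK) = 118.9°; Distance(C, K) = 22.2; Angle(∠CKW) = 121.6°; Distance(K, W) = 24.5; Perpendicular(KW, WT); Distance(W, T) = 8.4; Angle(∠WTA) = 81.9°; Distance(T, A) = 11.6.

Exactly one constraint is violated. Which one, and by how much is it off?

Distance(T, A) = 11.6 — off by 6.90.

S = (0.00, 0.00) ✓; SP at -150.8° ✓; |SP| = 23.20 ✓; ∠SPC = 91.20° ✓; |PC| = 18.30 ✓; ∠PCK = 118.9° ✓; |CK| = 22.20 ✓; ∠CKW = 121.6° ✓; |KW| = 24.50 ✓; ∠(KW, WT) = 90.00° ✓; |WT| = 8.400 ✓; ∠WTA = 81.90° ✓; |TA| = 4.700 ✗.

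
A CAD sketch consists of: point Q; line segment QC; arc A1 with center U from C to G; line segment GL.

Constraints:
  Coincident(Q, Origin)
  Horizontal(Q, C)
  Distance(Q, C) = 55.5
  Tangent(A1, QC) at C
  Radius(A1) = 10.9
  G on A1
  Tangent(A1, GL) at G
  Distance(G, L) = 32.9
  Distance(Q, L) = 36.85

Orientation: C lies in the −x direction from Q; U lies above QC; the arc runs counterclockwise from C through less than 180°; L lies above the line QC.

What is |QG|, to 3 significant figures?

47.7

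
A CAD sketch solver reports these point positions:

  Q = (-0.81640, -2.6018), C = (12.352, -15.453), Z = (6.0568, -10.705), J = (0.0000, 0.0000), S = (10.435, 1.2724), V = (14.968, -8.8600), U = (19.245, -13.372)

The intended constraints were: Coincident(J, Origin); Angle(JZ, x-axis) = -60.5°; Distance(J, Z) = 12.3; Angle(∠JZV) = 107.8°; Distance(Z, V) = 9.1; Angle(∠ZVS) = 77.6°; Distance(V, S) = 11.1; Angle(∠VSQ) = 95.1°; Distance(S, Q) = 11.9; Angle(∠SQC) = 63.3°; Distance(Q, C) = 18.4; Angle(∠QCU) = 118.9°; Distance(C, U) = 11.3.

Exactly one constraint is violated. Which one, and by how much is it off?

Distance(C, U) = 11.3 — off by 4.10.

J = (0.00, 0.00) ✓; JZ at -60.50° ✓; |JZ| = 12.30 ✓; ∠JZV = 107.8° ✓; |ZV| = 9.100 ✓; ∠ZVS = 77.59° ✓; |VS| = 11.10 ✓; ∠VSQ = 95.10° ✓; |SQ| = 11.90 ✓; ∠SQC = 63.30° ✓; |QC| = 18.40 ✓; ∠QCU = 118.9° ✓; |CU| = 7.200 ✗.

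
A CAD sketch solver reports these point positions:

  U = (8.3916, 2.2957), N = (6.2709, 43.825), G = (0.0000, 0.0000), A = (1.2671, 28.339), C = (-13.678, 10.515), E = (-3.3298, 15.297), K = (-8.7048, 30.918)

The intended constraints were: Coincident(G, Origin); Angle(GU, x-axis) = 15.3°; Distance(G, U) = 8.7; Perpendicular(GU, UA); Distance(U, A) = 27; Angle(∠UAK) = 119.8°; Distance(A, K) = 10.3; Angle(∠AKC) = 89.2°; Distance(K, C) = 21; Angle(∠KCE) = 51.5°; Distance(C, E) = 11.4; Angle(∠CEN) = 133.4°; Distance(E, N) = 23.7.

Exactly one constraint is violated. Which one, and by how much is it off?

Distance(E, N) = 23.7 — off by 6.40.

G = (0.00, 0.00) ✓; GU at 15.30° ✓; |GU| = 8.700 ✓; ∠(GU, UA) = 90.00° ✓; |UA| = 27.00 ✓; ∠UAK = 119.8° ✓; |AK| = 10.30 ✓; ∠AKC = 89.20° ✓; |KC| = 21.00 ✓; ∠KCE = 51.50° ✓; |CE| = 11.40 ✓; ∠CEN = 133.4° ✓; |EN| = 30.10 ✗.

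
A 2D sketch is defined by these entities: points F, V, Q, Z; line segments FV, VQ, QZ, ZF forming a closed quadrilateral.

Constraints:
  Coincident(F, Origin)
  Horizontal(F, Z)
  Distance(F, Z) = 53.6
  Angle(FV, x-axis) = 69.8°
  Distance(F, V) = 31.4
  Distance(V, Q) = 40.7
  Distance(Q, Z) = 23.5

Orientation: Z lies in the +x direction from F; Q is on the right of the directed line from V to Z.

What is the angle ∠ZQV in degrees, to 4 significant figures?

104.8°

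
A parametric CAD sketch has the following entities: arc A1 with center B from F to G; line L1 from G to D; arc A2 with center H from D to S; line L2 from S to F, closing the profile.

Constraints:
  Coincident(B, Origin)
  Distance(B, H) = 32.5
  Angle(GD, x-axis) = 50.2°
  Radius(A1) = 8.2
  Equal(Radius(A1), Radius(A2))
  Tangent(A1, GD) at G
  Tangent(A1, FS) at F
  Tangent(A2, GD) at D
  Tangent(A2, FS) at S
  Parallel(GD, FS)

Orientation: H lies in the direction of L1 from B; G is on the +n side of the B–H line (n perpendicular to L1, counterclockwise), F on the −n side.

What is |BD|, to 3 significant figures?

33.5

The slot axis is L1's direction at 50.2°, so u = (cos 50.2°, sin 50.2°) = (0.640, 0.768) and n = (−sin 50.2°, cos 50.2°) = (-0.768, 0.640). B is at the origin and H lies 32.5 along u from B, so H = 32.5·u = (20.8, 25.0). Tangency of A1 to both parallel lines with radius 8.2 puts G and F at B ± 8.2·n: G = (-6.30, 5.25), F = (6.30, -5.25). Equal radii place D and S the same way about H: D = H + 8.2·n = (14.5, 30.2), S = H − 8.2·n = (27.1, 19.7). Then |BD| = |D − B| = 33.5.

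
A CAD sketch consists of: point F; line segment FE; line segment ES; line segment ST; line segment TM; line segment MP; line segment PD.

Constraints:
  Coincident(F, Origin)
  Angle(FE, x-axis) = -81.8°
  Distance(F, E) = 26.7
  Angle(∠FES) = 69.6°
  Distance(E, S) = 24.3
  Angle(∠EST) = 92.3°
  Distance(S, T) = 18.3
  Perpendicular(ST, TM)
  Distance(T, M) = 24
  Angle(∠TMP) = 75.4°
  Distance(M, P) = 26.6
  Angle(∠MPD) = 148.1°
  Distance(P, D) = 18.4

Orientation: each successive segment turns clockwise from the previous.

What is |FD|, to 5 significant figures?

46.109

F is at the origin; FE runs at -81.8° with length 26.7, so E = (3.8082, -26.427). ∠FES = 69.6° gives ES at 167.80° from the x-axis; with |ES| = 24.3, S = (-19.943, -21.292). ∠EST = 92.3° gives ST at 80.100° from the x-axis; with |ST| = 18.3, T = (-16.797, -3.2643). ST ⟂ TM, so TM runs at -9.9000°; with |TM| = 24.0, M = (6.8459, -7.3906). ∠TMP = 75.4° gives MP at -114.50° from the x-axis; with |MP| = 26.6, P = (-4.1849, -31.596). ∠MPD = 148.1° gives PD at -146.40° from the x-axis; with |PD| = 18.4, D = (-19.511, -41.778). Then |FD| = |D − F| = 46.109.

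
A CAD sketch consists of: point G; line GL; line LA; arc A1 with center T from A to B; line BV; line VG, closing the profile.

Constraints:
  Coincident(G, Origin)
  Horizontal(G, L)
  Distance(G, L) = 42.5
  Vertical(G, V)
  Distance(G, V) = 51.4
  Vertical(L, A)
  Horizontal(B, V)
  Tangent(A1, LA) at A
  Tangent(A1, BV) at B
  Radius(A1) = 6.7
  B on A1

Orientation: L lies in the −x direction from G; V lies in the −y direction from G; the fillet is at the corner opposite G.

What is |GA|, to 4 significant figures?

61.68

The virtual corner opposite G is at (-42.50, -51.40). Tangency of A1 to LA means the radius TA is perpendicular to LA and the tangent condition forces TB to be normal to BV, with radius 6.7, so the center T sits 6.7 in from both sides at T = (-35.80, -44.70). That places the tangent points at A = (-42.50, -44.70) on LA and B = (-35.80, -51.40) on BV. Then |GA| = |A − G| = 61.68.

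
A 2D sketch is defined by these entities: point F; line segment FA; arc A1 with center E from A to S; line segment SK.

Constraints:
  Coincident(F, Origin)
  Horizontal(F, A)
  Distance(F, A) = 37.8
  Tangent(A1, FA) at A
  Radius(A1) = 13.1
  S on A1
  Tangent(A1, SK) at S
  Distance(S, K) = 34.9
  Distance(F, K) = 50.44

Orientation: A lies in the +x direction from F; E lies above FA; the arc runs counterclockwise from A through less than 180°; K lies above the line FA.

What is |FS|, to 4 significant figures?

51.84

Checks: |ES| = 13.10 ✓; ∠(ES, SK) = 90.00° ✓; |SK| = 34.90 ✓; |FK| = 50.44 ✓.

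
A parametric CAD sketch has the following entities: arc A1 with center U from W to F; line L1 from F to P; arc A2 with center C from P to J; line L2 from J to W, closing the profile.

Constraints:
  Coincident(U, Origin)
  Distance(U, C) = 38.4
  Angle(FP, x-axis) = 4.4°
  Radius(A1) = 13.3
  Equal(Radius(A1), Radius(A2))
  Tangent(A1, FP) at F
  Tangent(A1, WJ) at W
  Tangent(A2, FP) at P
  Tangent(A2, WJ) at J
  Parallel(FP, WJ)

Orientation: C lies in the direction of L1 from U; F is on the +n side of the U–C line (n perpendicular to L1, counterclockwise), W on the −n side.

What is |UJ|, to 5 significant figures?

40.638

Tangency of A1 to both parallel lines with radius 13.3 puts F and W at U ± 13.3·n: F = (-1.0204, 13.261), W = (1.0204, -13.261). Equal radii place P and J the same way about C: P = C + 13.3·n = (37.266, 16.207), J = C − 13.3·n = (39.307, -10.315). Then |UJ| = |J − U| = 40.638.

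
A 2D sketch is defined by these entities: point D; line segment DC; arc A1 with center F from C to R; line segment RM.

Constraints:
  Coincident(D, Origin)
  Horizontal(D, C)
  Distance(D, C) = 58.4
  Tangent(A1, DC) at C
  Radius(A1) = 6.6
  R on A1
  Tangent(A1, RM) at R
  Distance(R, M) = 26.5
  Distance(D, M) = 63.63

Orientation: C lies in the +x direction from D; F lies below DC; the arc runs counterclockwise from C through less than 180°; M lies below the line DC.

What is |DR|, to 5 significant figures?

52.315

D is at the origin; DC is horizontal with |DC| = 58.4 and C on the +x side, so C = (58.400, 0.0000). Tangency of A1 to DC means the radius FC is perpendicular to DC, so F = C + (0, -6.6) = (58.400, -6.6000). Since FR ⟂ RM (tangency), |FM| = √(6.6² + 26.5²) = 27.310 regardless of where R sits on A1. So M lies on both circle(D, 63.63) and circle(F, 27.310); the below-DC intersection is M = (54.059, -33.562). R is the foot of the tangent from M: R = (51.824, -7.1567).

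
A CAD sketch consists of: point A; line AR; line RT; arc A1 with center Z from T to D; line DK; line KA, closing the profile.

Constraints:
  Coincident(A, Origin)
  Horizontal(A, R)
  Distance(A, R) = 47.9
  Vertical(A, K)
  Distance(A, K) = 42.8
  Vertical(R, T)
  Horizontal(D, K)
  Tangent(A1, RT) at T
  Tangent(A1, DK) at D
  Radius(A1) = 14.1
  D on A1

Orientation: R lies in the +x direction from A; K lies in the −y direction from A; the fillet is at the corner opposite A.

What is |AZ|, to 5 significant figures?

44.341

A is at the origin; AR is horizontal with |AR| = 47.9 and R on the +x side, so R = (47.900, 0.0000). A and K share the same x with |AK| = 42.8 and K on the −y side, so K = (0.0000, -42.800). The virtual corner opposite A is at (47.900, -42.800). The tangent condition forces ZT to be normal to RT and since A1 is tangent to DK there, ZD ⟂ DK, with radius 14.1, so the center Z sits 14.1 in from both sides at Z = (33.800, -28.700). Then |AZ| = |Z − A| = 44.341.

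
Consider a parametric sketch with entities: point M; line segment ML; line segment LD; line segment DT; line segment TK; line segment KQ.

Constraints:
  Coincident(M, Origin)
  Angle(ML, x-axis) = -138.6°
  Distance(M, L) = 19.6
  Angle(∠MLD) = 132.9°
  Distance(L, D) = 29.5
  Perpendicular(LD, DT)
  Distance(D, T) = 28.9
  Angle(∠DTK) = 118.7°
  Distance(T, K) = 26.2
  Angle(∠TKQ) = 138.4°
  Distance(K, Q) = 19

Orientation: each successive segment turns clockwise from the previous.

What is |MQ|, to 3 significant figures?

22.9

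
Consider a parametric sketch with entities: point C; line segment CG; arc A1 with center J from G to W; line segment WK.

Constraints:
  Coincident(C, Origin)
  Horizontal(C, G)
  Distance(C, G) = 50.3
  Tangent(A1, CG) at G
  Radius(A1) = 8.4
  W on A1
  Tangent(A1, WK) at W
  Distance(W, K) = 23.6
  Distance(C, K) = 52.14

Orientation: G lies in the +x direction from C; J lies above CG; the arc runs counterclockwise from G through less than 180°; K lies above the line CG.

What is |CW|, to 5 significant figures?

58.351

Checks: |JW| = 8.400 ✓; ∠(JW, WK) = 90.00° ✓; |WK| = 23.60 ✓; |CK| = 52.14 ✓.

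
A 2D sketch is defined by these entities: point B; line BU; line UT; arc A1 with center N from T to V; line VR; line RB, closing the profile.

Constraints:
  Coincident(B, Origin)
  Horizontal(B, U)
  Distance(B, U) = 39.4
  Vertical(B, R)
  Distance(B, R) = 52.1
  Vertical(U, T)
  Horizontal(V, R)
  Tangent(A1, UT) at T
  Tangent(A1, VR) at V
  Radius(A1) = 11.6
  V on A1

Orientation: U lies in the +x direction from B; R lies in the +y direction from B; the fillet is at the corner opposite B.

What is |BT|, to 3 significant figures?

56.5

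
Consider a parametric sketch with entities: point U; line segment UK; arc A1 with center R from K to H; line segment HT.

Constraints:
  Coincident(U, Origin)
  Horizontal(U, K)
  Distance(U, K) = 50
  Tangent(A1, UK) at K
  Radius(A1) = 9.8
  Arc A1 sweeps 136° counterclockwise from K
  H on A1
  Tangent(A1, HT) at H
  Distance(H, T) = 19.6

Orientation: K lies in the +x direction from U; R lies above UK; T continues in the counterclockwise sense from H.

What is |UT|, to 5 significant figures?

52.461

On A1, K sits at bearing -90° from R; a 136° counterclockwise sweep puts H at bearing 46°, so H = R + 9.8·(cos 46°, sin 46°) = (56.808, 16.850). The tangent condition forces RH to be normal to HT, so HT runs along (−sin 46°, cos 46°); with |HT| = 19.6, T = (42.709, 30.465). Then |UT| = |T − U| = 52.461.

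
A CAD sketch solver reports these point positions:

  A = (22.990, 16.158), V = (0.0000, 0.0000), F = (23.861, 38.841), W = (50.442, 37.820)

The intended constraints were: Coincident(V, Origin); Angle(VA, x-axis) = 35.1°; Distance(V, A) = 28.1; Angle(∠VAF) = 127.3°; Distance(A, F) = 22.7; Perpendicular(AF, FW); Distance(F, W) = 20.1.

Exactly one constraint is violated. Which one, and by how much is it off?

Distance(F, W) = 20.1 — off by 6.50.

V = (0.00, 0.00) ✓; VA at 35.10° ✓; |VA| = 28.10 ✓; ∠VAF = 127.3° ✓; |AF| = 22.70 ✓; ∠(AF, FW) = 90.00° ✓; |FW| = 26.60 ✗.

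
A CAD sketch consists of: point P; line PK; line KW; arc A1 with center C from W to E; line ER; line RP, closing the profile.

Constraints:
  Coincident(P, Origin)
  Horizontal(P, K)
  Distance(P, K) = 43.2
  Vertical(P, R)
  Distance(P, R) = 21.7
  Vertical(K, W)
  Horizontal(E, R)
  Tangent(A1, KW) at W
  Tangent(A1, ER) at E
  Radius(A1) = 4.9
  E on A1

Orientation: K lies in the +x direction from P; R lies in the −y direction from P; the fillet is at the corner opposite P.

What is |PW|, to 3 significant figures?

46.4

The virtual corner opposite P is at (43.2, -21.7). The tangent condition forces CW to be normal to KW and the tangent condition forces CE to be normal to ER, with radius 4.9, so the center C sits 4.9 in from both sides at C = (38.3, -16.8). That places the tangent points at W = (43.2, -16.8) on KW and E = (38.3, -21.7) on ER. Then |PW| = |W − P| = 46.4.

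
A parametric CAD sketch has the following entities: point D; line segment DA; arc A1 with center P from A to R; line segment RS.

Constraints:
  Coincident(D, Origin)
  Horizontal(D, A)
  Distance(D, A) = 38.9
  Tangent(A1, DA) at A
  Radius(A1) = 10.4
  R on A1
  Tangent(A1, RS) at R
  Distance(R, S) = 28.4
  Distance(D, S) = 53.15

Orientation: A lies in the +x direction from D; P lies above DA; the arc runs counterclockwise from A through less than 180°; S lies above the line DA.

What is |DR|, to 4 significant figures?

50.44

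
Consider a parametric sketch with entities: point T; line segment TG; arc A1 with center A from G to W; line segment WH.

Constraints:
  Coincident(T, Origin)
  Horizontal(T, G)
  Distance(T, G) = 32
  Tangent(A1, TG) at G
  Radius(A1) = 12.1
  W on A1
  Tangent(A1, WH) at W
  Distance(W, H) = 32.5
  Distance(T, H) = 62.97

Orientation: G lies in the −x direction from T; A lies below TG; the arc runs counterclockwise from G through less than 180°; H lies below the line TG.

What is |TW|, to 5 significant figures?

45.672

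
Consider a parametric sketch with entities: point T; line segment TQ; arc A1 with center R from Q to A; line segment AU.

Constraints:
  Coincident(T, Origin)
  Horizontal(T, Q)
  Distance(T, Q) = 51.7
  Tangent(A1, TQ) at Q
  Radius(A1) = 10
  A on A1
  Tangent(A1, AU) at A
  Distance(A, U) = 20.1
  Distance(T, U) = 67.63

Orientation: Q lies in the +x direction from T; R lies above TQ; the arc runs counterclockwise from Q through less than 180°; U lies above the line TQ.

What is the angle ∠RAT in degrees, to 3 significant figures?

5.73°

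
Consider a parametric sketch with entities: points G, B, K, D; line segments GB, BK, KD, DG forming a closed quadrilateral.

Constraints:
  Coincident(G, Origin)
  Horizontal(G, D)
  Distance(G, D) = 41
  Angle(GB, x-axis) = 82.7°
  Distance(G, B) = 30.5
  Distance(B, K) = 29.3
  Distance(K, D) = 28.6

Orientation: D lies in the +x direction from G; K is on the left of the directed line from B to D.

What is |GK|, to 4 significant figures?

42.97

G is at the origin; G and D share the same y with |GD| = 41.0 and D in +x, so D = (41.0, 0). GB runs at 82.7° with |GB| = 30.5, so B = (3.875, 30.25). K is determined by |BK| = 29.3 and |KD| = 28.6 together: it lies at the intersection of circle(B, 29.3) and circle(D, 28.6). With |BD| = 47.89, the foot of the radical line on BD is 24.37 from B and the perpendicular offset is √(29.3² − 24.37²) = 16.27. Taking the left-of-BD solution: K = (33.04, 27.47).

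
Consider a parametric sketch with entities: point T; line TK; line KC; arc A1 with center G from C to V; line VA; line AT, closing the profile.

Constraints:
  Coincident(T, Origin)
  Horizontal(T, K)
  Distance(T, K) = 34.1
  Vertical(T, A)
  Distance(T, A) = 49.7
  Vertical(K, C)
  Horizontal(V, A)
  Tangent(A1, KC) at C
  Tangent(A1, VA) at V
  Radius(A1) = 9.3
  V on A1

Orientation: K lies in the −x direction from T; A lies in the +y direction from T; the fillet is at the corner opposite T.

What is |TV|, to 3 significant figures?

55.5

T is at the origin; TK is horizontal with |TK| = 34.1 and K on the −x side, so K = (-34.1, 0.00). T and A share the same x with |TA| = 49.7 and A on the +y side, so A = (0.00, 49.7). The virtual corner opposite T is at (-34.1, 49.7). The tangent condition forces GC to be normal to KC and A1 meets VA tangentially, so GV is at right angles to VA, with radius 9.3, so the center G sits 9.3 in from both sides at G = (-24.8, 40.4). That places the tangent points at C = (-34.1, 40.4) on KC and V = (-24.8, 49.7) on VA. Then |TV| = |V − T| = 55.5.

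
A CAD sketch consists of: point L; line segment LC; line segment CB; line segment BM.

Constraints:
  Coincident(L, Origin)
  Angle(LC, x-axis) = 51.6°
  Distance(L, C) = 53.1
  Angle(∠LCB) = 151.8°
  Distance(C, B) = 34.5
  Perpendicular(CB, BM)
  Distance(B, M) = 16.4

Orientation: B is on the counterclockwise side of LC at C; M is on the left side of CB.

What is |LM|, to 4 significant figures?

81.76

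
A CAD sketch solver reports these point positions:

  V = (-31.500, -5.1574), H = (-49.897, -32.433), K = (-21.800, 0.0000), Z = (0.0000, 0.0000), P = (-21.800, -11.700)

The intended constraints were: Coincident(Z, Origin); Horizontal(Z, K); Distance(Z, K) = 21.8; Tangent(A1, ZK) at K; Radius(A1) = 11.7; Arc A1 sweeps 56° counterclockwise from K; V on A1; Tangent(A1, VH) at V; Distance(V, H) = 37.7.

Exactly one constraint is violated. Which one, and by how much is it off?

Distance(V, H) = 37.7 — off by 4.80.

Z = (0.00, 0.00) ✓; Z.y = 0.00, K.y = 0.00 ✓; |ZK| = 21.80 ✓; ∠(PK, KZ) = 90.00° ✓; |PK| = 11.70 ✓; bearing(P→V) − bearing(P→K) = 56.00° ✓; |PV| = 11.70 ✓; ∠(PV, VH) = 90.00° ✓; |VH| = 32.90 ✗.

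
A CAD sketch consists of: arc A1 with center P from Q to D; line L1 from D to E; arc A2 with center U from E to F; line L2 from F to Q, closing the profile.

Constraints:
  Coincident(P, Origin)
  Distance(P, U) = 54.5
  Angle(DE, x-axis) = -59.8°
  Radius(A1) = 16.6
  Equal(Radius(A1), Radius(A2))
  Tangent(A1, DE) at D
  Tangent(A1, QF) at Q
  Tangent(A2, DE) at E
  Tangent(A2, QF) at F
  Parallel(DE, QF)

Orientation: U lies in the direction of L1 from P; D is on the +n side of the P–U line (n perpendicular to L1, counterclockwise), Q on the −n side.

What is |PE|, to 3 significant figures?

57.0

The slot axis is L1's direction at -59.8°, so u = (cos -59.8°, sin -59.8°) = (0.503, -0.864) and n = (−sin -59.8°, cos -59.8°) = (0.864, 0.503). P is at the origin and U lies 54.5 along u from P, so U = 54.5·u = (27.4, -47.1). Tangency of A1 to both parallel lines with radius 16.6 puts D and Q at P ± 16.6·n: D = (14.3, 8.35), Q = (-14.3, -8.35). Equal radii place E and F the same way about U: E = U + 16.6·n = (41.8, -38.8), F = U − 16.6·n = (13.1, -55.5). Then |PE| = |E − P| = 57.0.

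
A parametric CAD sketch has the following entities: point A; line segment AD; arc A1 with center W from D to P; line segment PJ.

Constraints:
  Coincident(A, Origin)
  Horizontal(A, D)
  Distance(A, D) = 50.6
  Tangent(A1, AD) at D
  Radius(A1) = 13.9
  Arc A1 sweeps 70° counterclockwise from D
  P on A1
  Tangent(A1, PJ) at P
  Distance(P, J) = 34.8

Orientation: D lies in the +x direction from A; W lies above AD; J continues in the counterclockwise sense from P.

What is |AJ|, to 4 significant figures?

86.38

A is at the origin; A and D share the same y with |AD| = 50.6 and D on the +x side, so D = (50.60, 0.000). Since A1 is tangent to AD there, WD ⟂ AD, so W = D + (0, 13.9) = (50.60, 13.90). On A1, D sits at bearing -90° from W; a 70° counterclockwise sweep puts P at bearing -20°, so P = W + 13.9·(cos -20°, sin -20°) = (63.66, 9.146). Tangency of A1 to PJ means the radius WP is perpendicular to PJ, so PJ runs along (−sin -20°, cos -20°); with |PJ| = 34.8, J = (75.56, 41.85). Then |AJ| = |J − A| = 86.38.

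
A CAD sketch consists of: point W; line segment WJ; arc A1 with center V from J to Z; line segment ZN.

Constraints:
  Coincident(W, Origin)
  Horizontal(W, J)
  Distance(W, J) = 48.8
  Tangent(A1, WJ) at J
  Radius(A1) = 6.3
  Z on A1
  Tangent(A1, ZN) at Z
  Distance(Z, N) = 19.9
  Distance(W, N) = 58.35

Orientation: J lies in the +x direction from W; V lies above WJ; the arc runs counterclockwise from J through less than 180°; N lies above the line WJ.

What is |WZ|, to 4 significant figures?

55.50

Checks: |VZ| = 6.300 ✓; ∠(VZ, ZN) = 90.00° ✓; |ZN| = 19.90 ✓; |WN| = 58.35 ✓.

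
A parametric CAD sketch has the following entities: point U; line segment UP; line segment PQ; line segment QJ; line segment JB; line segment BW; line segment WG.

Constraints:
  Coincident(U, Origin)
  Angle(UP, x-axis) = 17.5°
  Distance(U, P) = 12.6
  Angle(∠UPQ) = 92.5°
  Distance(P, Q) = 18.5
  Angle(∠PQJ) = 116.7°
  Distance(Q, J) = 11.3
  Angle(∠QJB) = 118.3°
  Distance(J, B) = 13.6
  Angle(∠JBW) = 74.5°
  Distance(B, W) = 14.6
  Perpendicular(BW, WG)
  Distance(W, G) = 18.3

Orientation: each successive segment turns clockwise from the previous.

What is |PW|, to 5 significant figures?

11.896

U is at the origin; UP runs at 17.5° with length 12.6, so P = (12.017, 3.7889). ∠UPQ = 92.5° gives PQ at -70.000° from the x-axis; with |PQ| = 18.5, Q = (18.344, -13.595). ∠PQJ = 116.7° gives QJ at -133.30° from the x-axis; with |QJ| = 11.3, J = (10.594, -21.819). ∠QJB = 118.3° gives JB at 165.00° from the x-axis; with |JB| = 13.6, B = (-2.5421, -18.299). ∠JBW = 74.5° gives BW at 59.500° from the x-axis; with |BW| = 14.6, W = (4.8679, -5.7195). Then |PW| = |W − P| = 11.896.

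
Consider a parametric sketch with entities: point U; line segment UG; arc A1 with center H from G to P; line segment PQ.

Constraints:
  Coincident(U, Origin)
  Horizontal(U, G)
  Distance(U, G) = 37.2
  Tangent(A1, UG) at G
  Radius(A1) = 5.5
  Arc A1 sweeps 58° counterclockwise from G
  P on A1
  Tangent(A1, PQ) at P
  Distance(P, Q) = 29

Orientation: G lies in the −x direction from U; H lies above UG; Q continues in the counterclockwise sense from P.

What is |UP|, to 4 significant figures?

32.64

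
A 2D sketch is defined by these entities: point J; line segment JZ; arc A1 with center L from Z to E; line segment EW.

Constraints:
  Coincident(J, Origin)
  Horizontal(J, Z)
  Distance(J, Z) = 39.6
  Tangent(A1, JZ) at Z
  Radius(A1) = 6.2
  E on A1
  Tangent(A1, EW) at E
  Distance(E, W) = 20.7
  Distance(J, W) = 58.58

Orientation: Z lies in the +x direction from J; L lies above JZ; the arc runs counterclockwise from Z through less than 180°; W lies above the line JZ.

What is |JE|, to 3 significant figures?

45.3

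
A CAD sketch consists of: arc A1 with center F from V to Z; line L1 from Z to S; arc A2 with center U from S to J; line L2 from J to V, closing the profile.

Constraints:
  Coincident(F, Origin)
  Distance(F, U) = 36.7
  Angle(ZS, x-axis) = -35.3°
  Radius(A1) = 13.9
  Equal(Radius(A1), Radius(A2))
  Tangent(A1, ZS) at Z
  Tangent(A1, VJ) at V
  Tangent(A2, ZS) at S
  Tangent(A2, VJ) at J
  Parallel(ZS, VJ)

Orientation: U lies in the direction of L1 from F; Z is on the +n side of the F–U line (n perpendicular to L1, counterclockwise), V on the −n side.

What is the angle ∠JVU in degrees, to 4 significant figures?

20.74°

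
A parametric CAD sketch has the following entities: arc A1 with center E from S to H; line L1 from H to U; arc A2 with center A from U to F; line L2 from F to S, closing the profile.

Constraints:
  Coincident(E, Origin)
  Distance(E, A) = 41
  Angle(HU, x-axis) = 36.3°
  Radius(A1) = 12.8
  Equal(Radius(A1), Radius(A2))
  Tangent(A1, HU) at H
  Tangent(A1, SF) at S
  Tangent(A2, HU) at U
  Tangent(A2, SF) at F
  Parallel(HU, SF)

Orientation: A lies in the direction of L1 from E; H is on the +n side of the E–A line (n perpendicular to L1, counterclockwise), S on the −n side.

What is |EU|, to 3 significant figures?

43.0

The slot axis is L1's direction at 36.3°, so u = (cos 36.3°, sin 36.3°) = (0.806, 0.592) and n = (−sin 36.3°, cos 36.3°) = (-0.592, 0.806). E is at the origin and A lies 41.0 along u from E, so A = 41.0·u = (33.0, 24.3). Tangency of A1 to both parallel lines with radius 12.8 puts H and S at E ± 12.8·n: H = (-7.58, 10.3), S = (7.58, -10.3). Equal radii place U and F the same way about A: U = A + 12.8·n = (25.5, 34.6), F = A − 12.8·n = (40.6, 14.0). Then |EU| = |U − E| = 43.0.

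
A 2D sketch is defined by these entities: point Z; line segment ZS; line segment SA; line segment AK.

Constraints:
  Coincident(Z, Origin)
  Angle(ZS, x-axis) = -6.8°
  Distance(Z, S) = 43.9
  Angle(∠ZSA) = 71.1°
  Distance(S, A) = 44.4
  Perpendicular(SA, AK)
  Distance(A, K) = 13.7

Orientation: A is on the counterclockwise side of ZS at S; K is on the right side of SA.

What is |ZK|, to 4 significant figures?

62.94

Z is at the origin; ZS runs at -6.8° with length 43.9, so S = 43.9·(cos -6.8°, sin -6.8°) = (43.59, -5.198). ∠ZSA = 71.1°, so SA runs at -6.8° + (180° − 71.1°) = 102.1° from the x-axis; with |SA| = 44.4, A = S + 44.4·(cos 102.1°, sin 102.1°) = (34.28, 38.22). The perpendicularity gives AK at right angles to SA; with |AK| = 13.7 on the right of SA, K = A + 13.7·(0.9778, 0.2096) = (47.68, 41.09). Then |ZK| = |K − Z| = 62.94.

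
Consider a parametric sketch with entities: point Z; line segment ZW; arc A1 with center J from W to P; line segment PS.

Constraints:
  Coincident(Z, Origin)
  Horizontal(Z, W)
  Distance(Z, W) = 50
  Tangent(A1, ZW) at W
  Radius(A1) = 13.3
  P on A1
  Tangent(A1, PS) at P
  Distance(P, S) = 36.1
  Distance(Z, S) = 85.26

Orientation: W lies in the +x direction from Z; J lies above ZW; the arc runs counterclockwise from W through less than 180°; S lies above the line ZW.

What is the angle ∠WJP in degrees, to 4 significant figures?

73.70°

Checks: |JP| = 13.30 ✓; ∠(JP, PS) = 90.00° ✓; |PS| = 36.10 ✓; |ZS| = 85.26 ✓.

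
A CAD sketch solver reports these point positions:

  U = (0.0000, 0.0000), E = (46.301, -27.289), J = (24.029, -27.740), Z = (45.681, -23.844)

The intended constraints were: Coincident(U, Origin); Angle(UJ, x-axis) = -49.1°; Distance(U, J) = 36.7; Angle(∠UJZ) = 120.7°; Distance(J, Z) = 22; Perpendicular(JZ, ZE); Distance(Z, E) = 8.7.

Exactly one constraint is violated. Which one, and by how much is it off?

Distance(Z, E) = 8.7 — off by 5.20.

U = (0.00, 0.00) ✓; UJ at -49.10° ✓; |UJ| = 36.70 ✓; ∠UJZ = 120.7° ✓; |JZ| = 22.00 ✓; ∠(JZ, ZE) = 90.00° ✓; |ZE| = 3.500 ✗.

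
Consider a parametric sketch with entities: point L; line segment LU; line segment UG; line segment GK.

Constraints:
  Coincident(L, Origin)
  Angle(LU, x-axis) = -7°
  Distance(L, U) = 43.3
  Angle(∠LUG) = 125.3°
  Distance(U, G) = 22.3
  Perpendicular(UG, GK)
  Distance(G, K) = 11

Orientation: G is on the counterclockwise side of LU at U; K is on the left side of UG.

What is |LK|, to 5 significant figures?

53.213

L is at the origin; LU runs at -7.0° with length 43.3, so U = 43.3·(cos -7.0°, sin -7.0°) = (42.977, -5.2769). ∠LUG = 125.3°, so UG runs at -7.0° + (180° − 125.3°) = 47.700° from the x-axis; with |UG| = 22.3, G = U + 22.3·(cos 47.700°, sin 47.700°) = (57.985, 11.217). UG ⟂ GK; with |GK| = 11.0 on the left of UG, K = G + 11.0·(-0.73963, 0.67301) = (49.849, 18.620). Then |LK| = |K − L| = 53.213.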